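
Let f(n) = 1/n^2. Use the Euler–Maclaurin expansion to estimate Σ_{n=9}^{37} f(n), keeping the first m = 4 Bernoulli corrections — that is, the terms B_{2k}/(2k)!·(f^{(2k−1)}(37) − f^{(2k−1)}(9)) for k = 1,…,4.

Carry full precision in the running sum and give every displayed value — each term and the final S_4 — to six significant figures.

The integral term ∫_9^37 1/x^2 dx = 0.0840841.
Endpoint term: (f(9) + f(37))/2 = (0.0123457 + 0.000730460)/2 = 0.00653807.
So far: 0.0906222.
k=1: B_{2}/(2)! × [f^{(1)}(37) − f^{(1)}(9)] = 1/12 × (-3.94843e-05 − (-0.00274348)) = 0.000225333.
After k=1: 0.0908475.
k=2: B_{4}/(4)! × [f^{(3)}(37) − f^{(3)}(9)] = −1/720 × (-3.46101e-07 − (-0.000406442)) = -5.64022e-07.
After k=2: 0.0908469.
k=3: B_{6}/(6)! × [f^{(5)}(37) − f^{(5)}(9)] = 1/30240 × (-7.58439e-09 − (-0.000150534)) = 4.97773e-09.
After k=3: 0.0908469.
k=4: B_{8}/(8)! × [f^{(7)}(37) − f^{(7)}(9)] = −1/1209600 × (-3.10245e-10 − (-0.000104073)) = -8.60389e-11.

S_4 ≈ 0.0908469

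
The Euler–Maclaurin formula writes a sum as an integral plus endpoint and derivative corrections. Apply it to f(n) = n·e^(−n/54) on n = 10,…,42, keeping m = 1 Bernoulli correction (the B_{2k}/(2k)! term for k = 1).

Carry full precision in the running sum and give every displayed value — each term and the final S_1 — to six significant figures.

∫_10^42 x·e^(−x/54) dx evaluates to 490.101.
½[f(10) + f(42)] = ½[8.30950 + 19.2959] = 13.8027.
So far: 503.904.
Correction k=1: B_{2}/2! · (f^{(1)}(42) − f^{(1)}(10)) = 1/12 · (0.102095 − 0.677071) = -0.0479147.

S_1 ≈ 503.856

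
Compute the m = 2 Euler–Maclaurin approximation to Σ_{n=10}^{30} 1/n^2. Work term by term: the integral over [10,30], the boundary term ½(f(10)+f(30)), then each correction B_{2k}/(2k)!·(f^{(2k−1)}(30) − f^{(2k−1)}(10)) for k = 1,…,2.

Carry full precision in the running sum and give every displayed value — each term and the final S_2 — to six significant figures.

S_2 ≈ 0.0723824

Integral: ∫_10^30 1/x^2 dx = 0.0666667.
Boundary: ½(f(10) + f(30)) = ½(0.0100000 + 0.00111111) = 0.00555556.
Running total after boundary: 0.0722222.
Order-1 term: 1/12 · (-7.40741e-05 − (-0.00200000)) = 0.000160494.
Running total after k=1: 0.0723827.
Order-2 term: −1/720 · (-9.87654e-07 − (-0.000240000)) = -3.31962e-07.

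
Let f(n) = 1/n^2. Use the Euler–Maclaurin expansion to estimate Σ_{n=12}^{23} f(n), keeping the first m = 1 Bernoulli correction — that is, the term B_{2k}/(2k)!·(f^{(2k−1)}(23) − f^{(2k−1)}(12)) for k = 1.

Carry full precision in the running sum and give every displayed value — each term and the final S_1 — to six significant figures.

S_1 ≈ 0.0443552

The integral term ∫_12^23 1/x^2 dx = 0.0398551.
½[f(12) + f(23)] = ½[0.00694444 + 0.00189036] = 0.00441740.
So far: 0.0442725.
k=1: B_{2}/(2)! × [f^{(1)}(23) − f^{(1)}(12)] = 1/12 × (-0.000164379 − (-0.00115741)) = 8.27524e-05.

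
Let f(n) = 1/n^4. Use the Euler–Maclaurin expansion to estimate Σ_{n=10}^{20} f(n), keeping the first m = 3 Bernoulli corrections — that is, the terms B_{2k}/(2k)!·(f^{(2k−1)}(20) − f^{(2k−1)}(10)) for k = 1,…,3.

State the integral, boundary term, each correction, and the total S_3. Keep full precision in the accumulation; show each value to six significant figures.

S_3 ≈ 0.000348005

The integral term ∫_10^20 1/x^4 dx = 0.000291667.
Boundary: ½(f(10) + f(20)) = ½(0.000100000 + 6.25000e-06) = 5.31250e-05.
Integral + boundary = 0.000344792.
k=1: B_{2}/(2)! × [f^{(1)}(20) − f^{(1)}(10)] = 1/12 × (-1.25000e-06 − (-4.00000e-05)) = 3.22917e-06.
After k=1: 0.000348021.
k=2: B_{4}/(4)! × [f^{(3)}(20) − f^{(3)}(10)] = −1/720 × (-9.37500e-08 − (-1.20000e-05)) = -1.65365e-08.
After k=2: 0.000348004.
k=3: B_{6}/(6)! × [f^{(5)}(20) − f^{(5)}(10)] = 1/30240 × (-1.31250e-08 − (-6.72000e-06)) = 2.21788e-10.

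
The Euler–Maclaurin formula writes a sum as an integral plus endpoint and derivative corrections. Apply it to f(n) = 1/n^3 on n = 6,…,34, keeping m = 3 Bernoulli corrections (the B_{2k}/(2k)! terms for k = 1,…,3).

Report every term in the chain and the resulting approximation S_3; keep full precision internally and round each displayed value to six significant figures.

Integral: ∫_6^34 1/x^3 dx = 0.0134564.
½[f(6) + f(34)] = ½[0.00462963 + 2.54427e-05] = 0.00232754.
Integral + boundary = 0.0157839.
Order-1 term: 1/12 · (-2.24494e-06 − (-0.00231481)) = 0.000192714.
After k=1: 0.0159766.
Order-2 term: −1/720 · (-3.88399e-08 − (-0.00128601)) = -1.78607e-06.
After k=2: 0.0159748.
Order-3 term: 1/30240 · (-1.41114e-09 − (-0.00150034)) = 4.96145e-08.

S_3 ≈ 0.0159749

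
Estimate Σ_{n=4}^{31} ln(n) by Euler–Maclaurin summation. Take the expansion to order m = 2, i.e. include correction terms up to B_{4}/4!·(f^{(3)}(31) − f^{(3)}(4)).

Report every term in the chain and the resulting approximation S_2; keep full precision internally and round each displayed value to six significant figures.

Integral: ∫_4^31 ln(x) dx = 73.9084.
Boundary: ½(f(4) + f(31)) = ½(1.38629 + 3.43399) = 2.41014.
Integral + boundary = 76.3186.
k=1: B_{2}/(2)! × [f^{(1)}(31) − f^{(1)}(4)] = 1/12 × (0.0322581 − 0.250000) = -0.0181452.
Partial sum through k=1: 76.3004.
k=2: B_{4}/(4)! × [f^{(3)}(31) − f^{(3)}(4)] = −1/720 × (6.71344e-05 − 0.0312500) = 4.33095e-05.

S_2 ≈ 76.3005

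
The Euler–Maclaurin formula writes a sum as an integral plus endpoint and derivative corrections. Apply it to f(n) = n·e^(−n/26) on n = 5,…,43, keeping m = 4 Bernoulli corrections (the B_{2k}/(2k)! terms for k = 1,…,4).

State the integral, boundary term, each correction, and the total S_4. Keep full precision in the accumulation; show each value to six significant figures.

The integral term ∫_5^43 x·e^(−x/26) dx = 321.778.
Endpoint term: (f(5) + f(43))/2 = (4.12526 + 8.22644)/2 = 6.17585.
Integral + boundary = 327.954.
Correction k=1: B_{2}/2! · (f^{(1)}(43) − f^{(1)}(5)) = 1/12 · (-0.125089 − 0.666389) = -0.0659565.
After k=1: 327.888.
Correction k=2: B_{4}/4! · (f^{(3)}(43) − f^{(3)}(5)) = −1/720 · (0.000380971 − 0.00342677) = 4.23027e-06.
After k=2: 327.888.
Correction k=3: B_{6}/6! · (f^{(5)}(43) − f^{(5)}(5)) = 1/30240 · (1.40086e-06 − 8.68011e-06) = -2.40716e-10.
After k=3: 327.888.
Correction k=4: B_{8}/8! · (f^{(7)}(43) − f^{(7)}(5)) = −1/1209600 · (3.31089e-09 − 1.81820e-08) = 1.22942e-14.

S_4 ≈ 327.888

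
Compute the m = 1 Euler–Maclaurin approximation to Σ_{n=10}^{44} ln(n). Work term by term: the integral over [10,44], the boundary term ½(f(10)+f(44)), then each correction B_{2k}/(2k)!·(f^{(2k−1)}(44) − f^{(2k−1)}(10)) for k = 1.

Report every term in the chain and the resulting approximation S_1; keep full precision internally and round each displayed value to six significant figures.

S_1 ≈ 112.515

Integral: ∫_10^44 ln(x) dx = 109.478.
½[f(10) + f(44)] = ½[2.30259 + 3.78419] = 3.04339.
Running total after boundary: 112.522.
Order-1 term: 1/12 · (0.0227273 − 0.100000) = -0.00643939.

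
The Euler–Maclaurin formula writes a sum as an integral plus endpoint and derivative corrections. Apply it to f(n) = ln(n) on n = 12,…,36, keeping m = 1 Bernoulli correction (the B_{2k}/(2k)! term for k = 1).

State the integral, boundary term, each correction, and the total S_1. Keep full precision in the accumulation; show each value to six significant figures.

The integral term ∫_12^36 ln(x) dx = 75.1878.
½[f(12) + f(36)] = ½[2.48491 + 3.58352] = 3.03421.
Integral + boundary = 78.2220.
Order-1 term: 1/12 · (0.0277778 − 0.0833333) = -0.00462963.

S_1 ≈ 78.2174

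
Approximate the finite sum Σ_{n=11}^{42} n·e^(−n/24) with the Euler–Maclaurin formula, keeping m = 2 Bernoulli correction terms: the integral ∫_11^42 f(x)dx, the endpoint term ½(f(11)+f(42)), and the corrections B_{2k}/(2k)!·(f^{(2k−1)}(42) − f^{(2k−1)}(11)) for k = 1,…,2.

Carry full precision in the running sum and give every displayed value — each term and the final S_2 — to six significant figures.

Integral: ∫_11^42 x·e^(−x/24) dx = 255.905.
Boundary: ½(f(11) + f(42)) = ½(6.95570 + 7.29851) = 7.12710.
So far: 263.032.
Order-1 term: 1/12 · (-0.130330 − 0.342516) = -0.0394038.
After k=1: 262.993.
Order-2 term: −1/720 · (0.000377114 − 0.00279026) = 3.35159e-06.

S_2 ≈ 262.993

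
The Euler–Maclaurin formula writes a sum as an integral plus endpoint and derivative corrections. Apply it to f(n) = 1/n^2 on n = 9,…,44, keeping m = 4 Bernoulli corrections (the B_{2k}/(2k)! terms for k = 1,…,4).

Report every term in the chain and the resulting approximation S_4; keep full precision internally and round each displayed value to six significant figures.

S_4 ≈ 0.0950411

The integral term ∫_9^44 1/x^2 dx = 0.0883838.
Endpoint term: (f(9) + f(44))/2 = (0.0123457 + 0.000516529)/2 = 0.00643110.
So far: 0.0948149.
Order-1 term: 1/12 · (-2.34786e-05 − (-0.00274348)) = 0.000226667.
Running total after k=1: 0.0950416.
Order-2 term: −1/720 · (-1.45528e-07 − (-0.000406442)) = -5.64301e-07.
Running total after k=2: 0.0950410.
Order-3 term: 1/30240 · (-2.25509e-09 − (-0.000150534)) = 4.97791e-09.
Running total after k=3: 0.0950411.
Order-4 term: −1/1209600 · (-6.52299e-11 − (-0.000104073)) = -8.60391e-11.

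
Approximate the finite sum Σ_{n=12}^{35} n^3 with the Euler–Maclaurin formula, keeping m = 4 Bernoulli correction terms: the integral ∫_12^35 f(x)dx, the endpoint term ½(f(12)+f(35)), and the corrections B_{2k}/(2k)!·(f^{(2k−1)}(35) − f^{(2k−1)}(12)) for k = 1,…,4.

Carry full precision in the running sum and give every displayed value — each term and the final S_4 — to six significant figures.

S_4 ≈ 392544

Integral: ∫_12^35 x^3 dx = 369972.
½[f(12) + f(35)] = ½[1728.00 + 42875.0] = 22301.5.
Running total after boundary: 392274.
Order-1 term: 1/12 · (3675.00 − 432.000) = 270.250.
Running total after k=1: 392544.
Order-2 term: −1/720 · (6.00000 − 6.00000) = 0.00000.
Running total after k=2: 392544.
Order-3 term: 1/30240 · (0.00000 − 0.00000) = 0.00000.
Running total after k=3: 392544.
Order-4 term: −1/1209600 · (0.00000 − 0.00000) = 0.00000.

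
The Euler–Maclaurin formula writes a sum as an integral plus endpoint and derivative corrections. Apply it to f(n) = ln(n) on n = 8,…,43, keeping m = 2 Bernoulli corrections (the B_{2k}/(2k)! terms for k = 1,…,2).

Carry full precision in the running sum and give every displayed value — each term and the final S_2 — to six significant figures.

The integral term ∫_8^43 ln(x) dx = 110.096.
½[f(8) + f(43)] = ½[2.07944 + 3.76120] = 2.92032.
So far: 113.016.
Correction k=1: B_{2}/2! · (f^{(1)}(43) − f^{(1)}(8)) = 1/12 · (0.0232558 − 0.125000) = -0.00847868.
After k=1: 113.008.
Correction k=2: B_{4}/4! · (f^{(3)}(43) − f^{(3)}(8)) = −1/720 · (2.51550e-05 − 0.00390625) = 5.39041e-06.

S_2 ≈ 113.008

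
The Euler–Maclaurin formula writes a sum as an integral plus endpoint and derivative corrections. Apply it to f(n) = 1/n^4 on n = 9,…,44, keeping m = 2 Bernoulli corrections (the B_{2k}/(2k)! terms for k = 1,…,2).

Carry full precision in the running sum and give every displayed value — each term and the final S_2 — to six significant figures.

S_2 ≈ 0.000535284

Integral: ∫_9^44 1/x^4 dx = 0.000453334.
Endpoint term: (f(9) + f(44))/2 = (0.000152416 + 2.66802e-07)/2 = 7.63413e-05.
Running total after boundary: 0.000529676.
Order-1 term: 1/12 · (-2.42547e-08 − (-6.77404e-05)) = 5.64301e-06.
Partial sum through k=1: 0.000535319.
Order-2 term: −1/720 · (-3.75848e-10 − (-2.50890e-05)) = -3.48453e-08.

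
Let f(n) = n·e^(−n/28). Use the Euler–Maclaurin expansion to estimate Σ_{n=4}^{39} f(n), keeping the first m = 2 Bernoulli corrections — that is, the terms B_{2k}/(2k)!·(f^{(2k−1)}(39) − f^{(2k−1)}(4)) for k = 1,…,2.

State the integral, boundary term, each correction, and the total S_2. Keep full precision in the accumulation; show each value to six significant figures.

Integral: ∫_4^39 x·e^(−x/28) dx = 310.790.
½[f(4) + f(39)] = ½[3.46751 + 9.68622] = 6.57687.
So far: 317.367.
Correction k=1: B_{2}/2! · (f^{(1)}(39) − f^{(1)}(4)) = 1/12 · (-0.0975718 − 0.743038) = -0.0700508.
After k=1: 317.297.
Correction k=2: B_{4}/4! · (f^{(3)}(39) − f^{(3)}(4)) = −1/720 · (0.000509129 − 0.00315918) = 3.68062e-06.

S_2 ≈ 317.297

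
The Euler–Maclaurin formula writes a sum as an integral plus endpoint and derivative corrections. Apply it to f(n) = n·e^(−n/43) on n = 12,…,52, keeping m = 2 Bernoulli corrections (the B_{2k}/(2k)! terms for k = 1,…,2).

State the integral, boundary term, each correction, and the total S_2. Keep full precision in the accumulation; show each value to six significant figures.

S_2 ≈ 582.353

∫_12^52 x·e^(−x/43) dx evaluates to 570.106.
Boundary: ½(f(12) + f(52)) = ½(9.07785 + 15.5171) = 12.2975.
Running total after boundary: 582.403.
k=1: B_{2}/(2)! × [f^{(1)}(52) − f^{(1)}(12)] = 1/12 × (-0.0624569 − 0.545374) = -0.0506526.
Running total after k=1: 582.353.
k=2: B_{4}/(4)! × [f^{(3)}(52) − f^{(3)}(12)] = −1/720 × (0.000288996 − 0.00111322) = 1.14476e-06.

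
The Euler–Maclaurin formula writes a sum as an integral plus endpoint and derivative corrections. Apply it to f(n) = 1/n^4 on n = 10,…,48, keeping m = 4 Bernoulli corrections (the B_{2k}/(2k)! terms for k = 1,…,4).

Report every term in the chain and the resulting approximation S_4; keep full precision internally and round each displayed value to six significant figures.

S_4 ≈ 0.000383729

Integral: ∫_10^48 1/x^4 dx = 0.000330319.
Boundary: ½(f(10) + f(48)) = ½(0.000100000 + 1.88380e-07) = 5.00942e-05.
So far: 0.000380413.
Correction k=1: B_{2}/2! · (f^{(1)}(48) − f^{(1)}(10)) = 1/12 · (-1.56983e-08 − (-4.00000e-05)) = 3.33203e-06.
Partial sum through k=1: 0.000383745.
Correction k=2: B_{4}/4! · (f^{(3)}(48) − f^{(3)}(10)) = −1/720 · (-2.04406e-10 − (-1.20000e-05)) = -1.66664e-08.
Partial sum through k=2: 0.000383729.
Correction k=3: B_{6}/6! · (f^{(5)}(48) − f^{(5)}(10)) = 1/30240 · (-4.96819e-12 − (-6.72000e-06)) = 2.22222e-10.
Partial sum through k=3: 0.000383729.
Correction k=4: B_{8}/8! · (f^{(7)}(48) − f^{(7)}(10)) = −1/1209600 · (-1.94070e-13 − (-6.04800e-06)) = -5.00000e-12.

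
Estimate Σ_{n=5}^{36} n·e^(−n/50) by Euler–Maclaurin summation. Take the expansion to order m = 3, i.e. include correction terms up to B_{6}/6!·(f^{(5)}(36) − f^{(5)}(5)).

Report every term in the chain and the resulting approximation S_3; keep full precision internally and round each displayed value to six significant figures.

S_3 ≈ 406.235

Integral: ∫_5^36 x·e^(−x/50) dx = 395.268.
Endpoint term: (f(5) + f(36))/2 = (4.52419 + 17.5231)/2 = 11.0236.
Integral + boundary = 406.292.
Correction k=1: B_{2}/2! · (f^{(1)}(36) − f^{(1)}(5)) = 1/12 · (0.136291 − 0.814354) = -0.0565053.
Partial sum through k=1: 406.235.
Correction k=2: B_{4}/4! · (f^{(3)}(36) − f^{(3)}(5)) = −1/720 · (0.000443918 − 0.00104961) = 8.41241e-07.
Partial sum through k=2: 406.235.
Correction k=3: B_{6}/6! · (f^{(5)}(36) − f^{(5)}(5)) = 1/30240 · (3.33328e-07 − 7.09393e-07) = -1.24360e-11.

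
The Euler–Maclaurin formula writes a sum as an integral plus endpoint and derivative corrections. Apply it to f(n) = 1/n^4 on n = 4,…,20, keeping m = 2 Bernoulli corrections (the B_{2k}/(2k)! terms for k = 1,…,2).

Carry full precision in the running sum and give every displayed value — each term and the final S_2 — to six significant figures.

The integral term ∫_4^20 1/x^4 dx = 0.00516667.
½[f(4) + f(20)] = ½[0.00390625 + 6.25000e-06] = 0.00195625.
So far: 0.00712292.
Correction k=1: B_{2}/2! · (f^{(1)}(20) − f^{(1)}(4)) = 1/12 · (-1.25000e-06 − (-0.00390625)) = 0.000325417.
After k=1: 0.00744833.
Correction k=2: B_{4}/4! · (f^{(3)}(20) − f^{(3)}(4)) = −1/720 · (-9.37500e-08 − (-0.00732422)) = -1.01724e-05.

S_2 ≈ 0.00743816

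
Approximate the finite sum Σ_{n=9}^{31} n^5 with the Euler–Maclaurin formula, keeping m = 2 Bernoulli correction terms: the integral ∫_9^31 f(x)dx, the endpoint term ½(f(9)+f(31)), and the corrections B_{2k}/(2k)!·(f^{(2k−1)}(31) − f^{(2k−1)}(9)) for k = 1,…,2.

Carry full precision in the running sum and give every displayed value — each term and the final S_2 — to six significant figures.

∫_9^31 x^5 dx evaluates to 1.47829e+08.
½[f(9) + f(31)] = ½[59049.0 + 2.86292e+07] = 1.43441e+07.
Integral + boundary = 1.62173e+08.
Correction k=1: B_{2}/2! · (f^{(1)}(31) − f^{(1)}(9)) = 1/12 · (4.61760e+06 − 32805.0) = 382067.
Running total after k=1: 1.62555e+08.
Correction k=2: B_{4}/4! · (f^{(3)}(31) − f^{(3)}(9)) = −1/720 · (57660.0 − 4860.00) = -73.3333.

S_2 ≈ 1.62555e+08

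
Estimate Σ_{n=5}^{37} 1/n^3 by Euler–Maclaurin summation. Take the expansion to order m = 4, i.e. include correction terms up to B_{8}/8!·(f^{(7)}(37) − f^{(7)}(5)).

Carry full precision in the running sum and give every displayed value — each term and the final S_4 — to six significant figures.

The integral term ∫_5^37 1/x^3 dx = 0.0196348.
Endpoint term: (f(5) + f(37))/2 = (0.00800000 + 1.97422e-05)/2 = 0.00400987.
Integral + boundary = 0.0236446.
Correction k=1: B_{2}/2! · (f^{(1)}(37) − f^{(1)}(5)) = 1/12 · (-1.60072e-06 − (-0.00480000)) = 0.000399867.
Partial sum through k=1: 0.0240445.
Correction k=2: B_{4}/4! · (f^{(3)}(37) − f^{(3)}(5)) = −1/720 · (-2.33852e-08 − (-0.00384000)) = -5.33330e-06.
Partial sum through k=2: 0.0240392.
Correction k=3: B_{6}/6! · (f^{(5)}(37) − f^{(5)}(5)) = 1/30240 · (-7.17442e-10 − (-0.00645120)) = 2.13333e-07.
Partial sum through k=3: 0.0240394.
Correction k=4: B_{8}/8! · (f^{(7)}(37) − f^{(7)}(5)) = −1/1209600 · (-3.77325e-11 − (-0.0185795)) = -1.53600e-08.

S_4 ≈ 0.0240394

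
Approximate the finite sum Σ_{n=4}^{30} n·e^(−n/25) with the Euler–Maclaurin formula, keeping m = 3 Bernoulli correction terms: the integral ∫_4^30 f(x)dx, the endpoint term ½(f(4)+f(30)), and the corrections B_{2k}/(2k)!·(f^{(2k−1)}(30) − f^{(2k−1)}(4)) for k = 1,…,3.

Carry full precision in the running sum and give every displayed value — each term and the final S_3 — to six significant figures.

∫_4^30 x·e^(−x/25) dx evaluates to 203.662.
Endpoint term: (f(4) + f(30))/2 = (3.40858 + 9.03583)/2 = 6.22220.
Integral + boundary = 209.884.
k=1: B_{2}/(2)! × [f^{(1)}(30) − f^{(1)}(4)] = 1/12 × (-0.0602388 − 0.715801) = -0.0646700.
Partial sum through k=1: 209.820.
k=2: B_{4}/(4)! × [f^{(3)}(30) − f^{(3)}(4)] = −1/720 × (0.000867439 − 0.00387214) = 4.17320e-06.
Partial sum through k=2: 209.820.
k=3: B_{6}/(6)! × [f^{(5)}(30) − f^{(5)}(4)] = 1/30240 × (2.93002e-06 − 1.05584e-05) = -2.52261e-10.

S_3 ≈ 209.820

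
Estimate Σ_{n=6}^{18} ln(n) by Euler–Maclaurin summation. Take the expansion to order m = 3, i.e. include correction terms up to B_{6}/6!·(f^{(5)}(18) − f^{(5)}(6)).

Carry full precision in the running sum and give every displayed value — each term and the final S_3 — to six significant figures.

Integral: ∫_6^18 ln(x) dx = 29.2761.
Boundary: ½(f(6) + f(18)) = ½(1.79176 + 2.89037) = 2.34107.
Integral + boundary = 31.6172.
Order-1 term: 1/12 · (0.0555556 − 0.166667) = -0.00925926.
Running total after k=1: 31.6079.
Order-2 term: −1/720 · (0.000342936 − 0.00925926) = 1.23838e-05.
Running total after k=2: 31.6080.
Order-3 term: 1/30240 · (1.27013e-05 − 0.00308642) = -1.01644e-07.

S_3 ≈ 31.6080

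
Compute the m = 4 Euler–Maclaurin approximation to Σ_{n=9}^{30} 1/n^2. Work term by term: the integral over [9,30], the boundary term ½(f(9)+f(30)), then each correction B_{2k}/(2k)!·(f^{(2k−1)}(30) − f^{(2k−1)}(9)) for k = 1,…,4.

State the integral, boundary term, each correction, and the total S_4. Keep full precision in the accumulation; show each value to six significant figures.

S_4 ≈ 0.0847281

Integral: ∫_9^30 1/x^2 dx = 0.0777778.
Endpoint term: (f(9) + f(30))/2 = (0.0123457 + 0.00111111)/2 = 0.00672840.
Running total after boundary: 0.0845062.
Order-1 term: 1/12 · (-7.40741e-05 − (-0.00274348)) = 0.000222451.
Partial sum through k=1: 0.0847286.
Order-2 term: −1/720 · (-9.87654e-07 − (-0.000406442)) = -5.63131e-07.
Partial sum through k=2: 0.0847281.
Order-3 term: 1/30240 · (-3.29218e-08 − (-0.000150534)) = 4.97689e-09.
Partial sum through k=3: 0.0847281.
Order-4 term: −1/1209600 · (-2.04847e-09 − (-0.000104073)) = -8.60375e-11.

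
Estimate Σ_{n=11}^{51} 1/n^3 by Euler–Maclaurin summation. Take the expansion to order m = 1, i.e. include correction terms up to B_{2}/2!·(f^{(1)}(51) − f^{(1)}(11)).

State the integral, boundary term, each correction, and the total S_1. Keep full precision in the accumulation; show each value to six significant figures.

∫_11^51 1/x^3 dx evaluates to 0.00394000.
Boundary: ½(f(11) + f(51)) = ½(0.000751315 + 7.53858e-06) = 0.000379427.
Running total after boundary: 0.00431942.
Order-1 term: 1/12 · (-4.43446e-07 − (-0.000204904)) = 1.70384e-05.

S_1 ≈ 0.00433646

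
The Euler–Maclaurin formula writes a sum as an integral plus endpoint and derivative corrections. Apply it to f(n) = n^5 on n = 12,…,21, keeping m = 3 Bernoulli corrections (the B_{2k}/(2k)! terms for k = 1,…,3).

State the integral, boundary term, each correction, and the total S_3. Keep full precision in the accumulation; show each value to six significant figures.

S_3 ≈ 1.60355e+07

Integral: ∫_12^21 x^5 dx = 1.37967e+07.
½[f(12) + f(21)] = ½[248832 + 4.08410e+06] = 2.16647e+06.
So far: 1.59632e+07.
Correction k=1: B_{2}/2! · (f^{(1)}(21) − f^{(1)}(12)) = 1/12 · (972405 − 103680) = 72393.8.
Partial sum through k=1: 1.60355e+07.
Correction k=2: B_{4}/4! · (f^{(3)}(21) − f^{(3)}(12)) = −1/720 · (26460.0 − 8640.00) = -24.7500.
Partial sum through k=2: 1.60355e+07.
Correction k=3: B_{6}/6! · (f^{(5)}(21) − f^{(5)}(12)) = 1/30240 · (120.000 − 120.000) = 0.00000.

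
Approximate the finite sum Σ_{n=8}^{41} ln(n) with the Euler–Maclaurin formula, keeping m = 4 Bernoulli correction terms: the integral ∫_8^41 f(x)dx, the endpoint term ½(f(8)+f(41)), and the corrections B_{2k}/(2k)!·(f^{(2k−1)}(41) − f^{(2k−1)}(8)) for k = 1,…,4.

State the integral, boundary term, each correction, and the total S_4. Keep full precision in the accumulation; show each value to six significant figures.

∫_8^41 ln(x) dx evaluates to 102.621.
Boundary: ½(f(8) + f(41)) = ½(2.07944 + 3.71357) = 2.89651.
Integral + boundary = 105.517.
Correction k=1: B_{2}/2! · (f^{(1)}(41) − f^{(1)}(8)) = 1/12 · (0.0243902 − 0.125000) = -0.00838415.
Running total after k=1: 105.509.
Correction k=2: B_{4}/4! · (f^{(3)}(41) − f^{(3)}(8)) = −1/720 · (2.90187e-05 − 0.00390625) = 5.38504e-06.
Running total after k=2: 105.509.
Correction k=3: B_{6}/6! · (f^{(5)}(41) − f^{(5)}(8)) = 1/30240 · (2.07153e-07 − 0.000732422) = -2.42134e-08.
Running total after k=3: 105.509.
Correction k=4: B_{8}/8! · (f^{(7)}(41) − f^{(7)}(8)) = −1/1209600 · (3.69697e-09 − 0.000343323) = 2.83829e-10.

S_4 ≈ 105.509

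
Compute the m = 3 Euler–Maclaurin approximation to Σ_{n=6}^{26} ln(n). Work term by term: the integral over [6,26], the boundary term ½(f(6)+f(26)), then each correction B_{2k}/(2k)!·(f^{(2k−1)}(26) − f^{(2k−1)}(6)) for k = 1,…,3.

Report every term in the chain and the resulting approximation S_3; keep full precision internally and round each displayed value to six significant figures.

Integral: ∫_6^26 ln(x) dx = 53.9600.
½[f(6) + f(26)] = ½[1.79176 + 3.25810] = 2.52493.
Running total after boundary: 56.4849.
k=1: B_{2}/(2)! × [f^{(1)}(26) − f^{(1)}(6)] = 1/12 × (0.0384615 − 0.166667) = -0.0106838.
After k=1: 56.4742.
k=2: B_{4}/(4)! × [f^{(3)}(26) − f^{(3)}(6)] = −1/720 × (0.000113792 − 0.00925926) = 1.27020e-05.
After k=2: 56.4742.
k=3: B_{6}/(6)! × [f^{(5)}(26) − f^{(5)}(6)] = 1/30240 × (2.01997e-06 − 0.00308642) = -1.01997e-07.

S_3 ≈ 56.4742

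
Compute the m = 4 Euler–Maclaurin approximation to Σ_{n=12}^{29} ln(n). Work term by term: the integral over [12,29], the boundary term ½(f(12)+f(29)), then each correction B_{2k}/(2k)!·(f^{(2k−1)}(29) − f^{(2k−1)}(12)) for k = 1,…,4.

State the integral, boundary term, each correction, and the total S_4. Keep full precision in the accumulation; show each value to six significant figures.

∫_12^29 ln(x) dx evaluates to 50.8327.
½[f(12) + f(29)] = ½[2.48491 + 3.36730] = 2.92610.
Integral + boundary = 53.7588.
k=1: B_{2}/(2)! × [f^{(1)}(29) − f^{(1)}(12)] = 1/12 × (0.0344828 − 0.0833333) = -0.00407088.
Partial sum through k=1: 53.7547.
k=2: B_{4}/(4)! × [f^{(3)}(29) − f^{(3)}(12)] = −1/720 × (8.20042e-05 − 0.00115741) = 1.49362e-06.
Partial sum through k=2: 53.7547.
k=3: B_{6}/(6)! × [f^{(5)}(29) − f^{(5)}(12)] = 1/30240 × (1.17010e-06 − 9.64506e-05) = -3.15081e-09.
Partial sum through k=3: 53.7547.
k=4: B_{8}/(8)! × [f^{(7)}(29) − f^{(7)}(12)] = −1/1209600 × (4.17394e-08 − 2.00939e-05) = 1.65775e-11.

S_4 ≈ 53.7547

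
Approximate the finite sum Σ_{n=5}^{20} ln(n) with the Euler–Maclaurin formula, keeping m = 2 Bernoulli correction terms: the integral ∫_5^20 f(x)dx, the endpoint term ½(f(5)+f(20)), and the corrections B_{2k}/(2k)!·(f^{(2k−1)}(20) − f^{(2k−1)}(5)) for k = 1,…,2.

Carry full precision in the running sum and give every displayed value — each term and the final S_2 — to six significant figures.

Integral: ∫_5^20 ln(x) dx = 36.8675.
Boundary: ½(f(5) + f(20)) = ½(1.60944 + 2.99573) = 2.30259.
So far: 39.1700.
k=1: B_{2}/(2)! × [f^{(1)}(20) − f^{(1)}(5)] = 1/12 × (0.0500000 − 0.200000) = -0.0125000.
After k=1: 39.1575.
k=2: B_{4}/(4)! × [f^{(3)}(20) − f^{(3)}(5)] = −1/720 × (0.000250000 − 0.0160000) = 2.18750e-05.

S_2 ≈ 39.1576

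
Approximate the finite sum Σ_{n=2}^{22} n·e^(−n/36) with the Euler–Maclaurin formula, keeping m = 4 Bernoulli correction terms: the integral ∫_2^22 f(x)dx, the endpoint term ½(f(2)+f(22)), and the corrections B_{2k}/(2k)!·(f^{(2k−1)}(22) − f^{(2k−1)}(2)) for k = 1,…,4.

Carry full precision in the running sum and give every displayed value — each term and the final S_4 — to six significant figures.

S_4 ≈ 167.675

Integral: ∫_2^22 x·e^(−x/36) dx = 160.816.
Boundary: ½(f(2) + f(22)) = ½(1.89192 + 11.9404) = 6.91618.
Running total after boundary: 167.732.
Order-1 term: 1/12 · (0.211068 − 0.893406) = -0.0568615.
Partial sum through k=1: 167.675.
Order-2 term: −1/720 · (0.00100043 − 0.00214917) = 1.59547e-06.
Partial sum through k=2: 167.675.
Order-3 term: 1/30240 · (1.41822e-06 − 2.78471e-06) = -4.51883e-11.
Partial sum through k=3: 167.675.
Order-4 term: −1/1209600 · (1.59297e-09 − 3.01783e-09) = 1.17796e-15.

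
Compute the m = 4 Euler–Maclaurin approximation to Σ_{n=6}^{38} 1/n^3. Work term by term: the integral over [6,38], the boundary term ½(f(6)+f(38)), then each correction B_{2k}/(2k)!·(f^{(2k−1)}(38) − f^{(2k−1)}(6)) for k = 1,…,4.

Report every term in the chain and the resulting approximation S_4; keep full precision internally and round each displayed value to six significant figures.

S_4 ≈ 0.0160576

The integral term ∫_6^38 1/x^3 dx = 0.0135426.
Endpoint term: (f(6) + f(38))/2 = (0.00462963 + 1.82242e-05)/2 = 0.00232393.
Running total after boundary: 0.0158666.
k=1: B_{2}/(2)! × [f^{(1)}(38) − f^{(1)}(6)] = 1/12 × (-1.43876e-06 − (-0.00231481)) = 0.000192781.
Partial sum through k=1: 0.0160593.
k=2: B_{4}/(4)! × [f^{(3)}(38) − f^{(3)}(6)] = −1/720 × (-1.99274e-08 − (-0.00128601)) = -1.78609e-06.
Partial sum through k=2: 0.0160576.
k=3: B_{6}/(6)! × [f^{(5)}(38) − f^{(5)}(6)] = 1/30240 × (-5.79605e-10 − (-0.00150034)) = 4.96145e-08.
Partial sum through k=3: 0.0160576.
k=4: B_{8}/(8)! × [f^{(7)}(38) − f^{(7)}(6)] = −1/1209600 × (-2.88999e-11 − (-0.00300069)) = -2.48073e-09.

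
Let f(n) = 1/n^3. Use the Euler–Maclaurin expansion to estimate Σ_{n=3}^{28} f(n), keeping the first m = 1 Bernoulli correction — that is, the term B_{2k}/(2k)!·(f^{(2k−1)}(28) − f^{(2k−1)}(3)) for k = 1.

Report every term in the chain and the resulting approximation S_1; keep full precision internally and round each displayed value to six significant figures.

The integral term ∫_3^28 1/x^3 dx = 0.0549178.
½[f(3) + f(28)] = ½[0.0370370 + 4.55539e-05] = 0.0185413.
Integral + boundary = 0.0734591.
k=1: B_{2}/(2)! × [f^{(1)}(28) − f^{(1)}(3)] = 1/12 × (-4.88078e-06 − (-0.0370370)) = 0.00308601.

S_1 ≈ 0.0765451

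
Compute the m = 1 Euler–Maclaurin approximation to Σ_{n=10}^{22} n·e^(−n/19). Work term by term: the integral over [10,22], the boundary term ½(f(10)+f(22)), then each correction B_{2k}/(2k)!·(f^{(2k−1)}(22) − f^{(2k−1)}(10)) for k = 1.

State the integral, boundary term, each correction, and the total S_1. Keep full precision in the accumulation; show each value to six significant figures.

S_1 ≈ 87.1801

The integral term ∫_10^22 x·e^(−x/19) dx = 80.7980.
Boundary: ½(f(10) + f(22)) = ½(5.90778 + 6.91123) = 6.40950.
Running total after boundary: 87.2075.
Order-1 term: 1/12 · (-0.0496021 − 0.279842) = -0.0274537.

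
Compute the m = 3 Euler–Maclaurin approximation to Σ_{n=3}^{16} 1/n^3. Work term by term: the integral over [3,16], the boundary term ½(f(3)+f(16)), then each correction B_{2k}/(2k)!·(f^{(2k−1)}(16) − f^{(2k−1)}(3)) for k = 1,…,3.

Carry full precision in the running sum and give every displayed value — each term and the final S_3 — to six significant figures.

S_3 ≈ 0.0752240

∫_3^16 1/x^3 dx evaluates to 0.0536024.
Endpoint term: (f(3) + f(16))/2 = (0.0370370 + 0.000244141)/2 = 0.0186406.
Integral + boundary = 0.0722430.
k=1: B_{2}/(2)! × [f^{(1)}(16) − f^{(1)}(3)] = 1/12 × (-4.57764e-05 − (-0.0370370)) = 0.00308261.
After k=1: 0.0753256.
k=2: B_{4}/(4)! × [f^{(3)}(16) − f^{(3)}(3)] = −1/720 × (-3.57628e-06 − (-0.0823045)) = -0.000114307.
After k=2: 0.0752113.
k=3: B_{6}/(6)! × [f^{(5)}(16) − f^{(5)}(3)] = 1/30240 × (-5.86733e-07 − (-0.384088)) = 1.27013e-05.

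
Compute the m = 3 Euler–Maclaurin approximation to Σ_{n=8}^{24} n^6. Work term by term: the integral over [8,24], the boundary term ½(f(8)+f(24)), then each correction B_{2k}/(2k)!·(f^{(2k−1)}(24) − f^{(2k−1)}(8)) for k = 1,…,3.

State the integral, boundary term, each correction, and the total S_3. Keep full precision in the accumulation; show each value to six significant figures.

Integral: ∫_8^24 x^6 dx = 6.54911e+08.
Endpoint term: (f(8) + f(24))/2 = (262144 + 1.91103e+08)/2 = 9.56826e+07.
Running total after boundary: 7.50593e+08.
k=1: B_{2}/(2)! × [f^{(1)}(24) − f^{(1)}(8)] = 1/12 × (4.77757e+07 − 196608) = 3.96493e+06.
Running total after k=1: 7.54558e+08.
k=2: B_{4}/(4)! × [f^{(3)}(24) − f^{(3)}(8)] = −1/720 × (1.65888e+06 − 61440.0) = -2218.67.
Running total after k=2: 7.54556e+08.
k=3: B_{6}/(6)! × [f^{(5)}(24) − f^{(5)}(8)] = 1/30240 × (17280.0 − 5760.00) = 0.380952.

S_3 ≈ 7.54556e+08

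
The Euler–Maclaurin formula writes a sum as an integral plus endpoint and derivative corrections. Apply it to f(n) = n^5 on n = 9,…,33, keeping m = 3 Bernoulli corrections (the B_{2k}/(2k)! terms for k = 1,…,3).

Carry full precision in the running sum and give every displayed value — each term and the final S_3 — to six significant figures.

The integral term ∫_9^33 x^5 dx = 2.15156e+08.
½[f(9) + f(33)] = ½[59049.0 + 3.91354e+07] = 1.95972e+07.
Integral + boundary = 2.34753e+08.
k=1: B_{2}/(2)! × [f^{(1)}(33) − f^{(1)}(9)] = 1/12 × (5.92960e+06 − 32805.0) = 491400.
After k=1: 2.35245e+08.
k=2: B_{4}/(4)! × [f^{(3)}(33) − f^{(3)}(9)] = −1/720 × (65340.0 − 4860.00) = -84.0000.
After k=2: 2.35245e+08.
k=3: B_{6}/(6)! × [f^{(5)}(33) − f^{(5)}(9)] = 1/30240 × (120.000 − 120.000) = 0.00000.

S_3 ≈ 2.35245e+08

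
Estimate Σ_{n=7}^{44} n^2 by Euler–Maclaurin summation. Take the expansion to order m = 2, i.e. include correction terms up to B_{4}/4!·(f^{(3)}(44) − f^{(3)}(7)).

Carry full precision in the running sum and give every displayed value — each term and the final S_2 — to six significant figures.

∫_7^44 x^2 dx evaluates to 28280.3.
Endpoint term: (f(7) + f(44))/2 = (49.0000 + 1936.00)/2 = 992.500.
Running total after boundary: 29272.8.
Correction k=1: B_{2}/2! · (f^{(1)}(44) − f^{(1)}(7)) = 1/12 · (88.0000 − 14.0000) = 6.16667.
Running total after k=1: 29279.0.
Correction k=2: B_{4}/4! · (f^{(3)}(44) − f^{(3)}(7)) = −1/720 · (0.00000 − 0.00000) = 0.00000.

S_2 ≈ 29279.0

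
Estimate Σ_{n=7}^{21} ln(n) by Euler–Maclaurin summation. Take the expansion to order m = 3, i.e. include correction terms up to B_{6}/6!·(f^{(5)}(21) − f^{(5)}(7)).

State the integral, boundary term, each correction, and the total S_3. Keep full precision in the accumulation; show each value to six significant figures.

Integral: ∫_7^21 ln(x) dx = 36.3136.
½[f(7) + f(21)] = ½[1.94591 + 3.04452] = 2.49522.
Running total after boundary: 38.8088.
Correction k=1: B_{2}/2! · (f^{(1)}(21) − f^{(1)}(7)) = 1/12 · (0.0476190 − 0.142857) = -0.00793651.
Running total after k=1: 38.8009.
Correction k=2: B_{4}/4! · (f^{(3)}(21) − f^{(3)}(7)) = −1/720 · (0.000215959 − 0.00583090) = 7.79853e-06.
Running total after k=2: 38.8009.
Correction k=3: B_{6}/6! · (f^{(5)}(21) − f^{(5)}(7)) = 1/30240 · (5.87645e-06 − 0.00142798) = -4.70271e-08.

S_3 ≈ 38.8009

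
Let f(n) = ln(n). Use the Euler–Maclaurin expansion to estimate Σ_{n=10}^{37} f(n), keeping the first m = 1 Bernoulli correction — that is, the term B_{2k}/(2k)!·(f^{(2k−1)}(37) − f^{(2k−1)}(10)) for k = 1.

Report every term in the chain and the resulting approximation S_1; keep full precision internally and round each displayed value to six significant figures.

The integral term ∫_10^37 ln(x) dx = 83.5781.
Endpoint term: (f(10) + f(37))/2 = (2.30259 + 3.61092)/2 = 2.95675.
Running total after boundary: 86.5349.
Order-1 term: 1/12 · (0.0270270 − 0.100000) = -0.00608108.

S_1 ≈ 86.5288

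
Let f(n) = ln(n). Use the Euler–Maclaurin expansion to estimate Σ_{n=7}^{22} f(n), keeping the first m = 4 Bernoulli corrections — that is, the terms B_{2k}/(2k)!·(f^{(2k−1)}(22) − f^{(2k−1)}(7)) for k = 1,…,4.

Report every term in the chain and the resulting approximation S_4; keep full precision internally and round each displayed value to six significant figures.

S_4 ≈ 41.8919

The integral term ∫_7^22 ln(x) dx = 39.3816.
Boundary: ½(f(7) + f(22)) = ½(1.94591 + 3.09104) = 2.51848.
Running total after boundary: 41.9000.
Order-1 term: 1/12 · (0.0454545 − 0.142857) = -0.00811688.
Running total after k=1: 41.8919.
Order-2 term: −1/720 · (0.000187829 − 0.00583090) = 7.83760e-06.
Running total after k=2: 41.8919.
Order-3 term: 1/30240 · (4.65691e-06 − 0.00142798) = -4.70674e-08.
Running total after k=3: 41.8919.
Order-4 term: −1/1209600 · (2.88651e-07 − 0.000874271) = 7.22539e-10.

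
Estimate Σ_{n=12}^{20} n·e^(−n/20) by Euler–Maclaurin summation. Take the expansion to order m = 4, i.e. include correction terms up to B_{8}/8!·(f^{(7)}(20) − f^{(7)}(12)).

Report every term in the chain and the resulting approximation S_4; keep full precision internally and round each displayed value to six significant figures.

S_4 ≈ 63.8893

The integral term ∫_12^20 x·e^(−x/20) dx = 56.9359.
Endpoint term: (f(12) + f(20))/2 = (6.58574 + 7.35759)/2 = 6.97166.
Integral + boundary = 63.9076.
Order-1 term: 1/12 · (0.00000 − 0.219525) = -0.0182937.
Partial sum through k=1: 63.8893.
Order-2 term: −1/720 · (0.00183940 − 0.00329287) = 2.01871e-06.
Partial sum through k=2: 63.8893.
Order-3 term: 1/30240 · (9.19699e-06 − 1.50923e-05) = -1.94952e-10.
Partial sum through k=3: 63.8893.
Order-4 term: −1/1209600 · (3.44887e-08 − 5.48812e-08) = 1.68589e-14.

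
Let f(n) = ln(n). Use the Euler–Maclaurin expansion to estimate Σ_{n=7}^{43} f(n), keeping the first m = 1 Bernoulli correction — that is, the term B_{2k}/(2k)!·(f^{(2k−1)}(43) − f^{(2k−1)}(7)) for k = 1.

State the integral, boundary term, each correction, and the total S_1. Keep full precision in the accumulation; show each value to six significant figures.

∫_7^43 ln(x) dx evaluates to 112.110.
Endpoint term: (f(7) + f(43))/2 = (1.94591 + 3.76120)/2 = 2.85356.
Integral + boundary = 114.964.
Correction k=1: B_{2}/2! · (f^{(1)}(43) − f^{(1)}(7)) = 1/12 · (0.0232558 − 0.142857) = -0.00996678.

S_1 ≈ 114.954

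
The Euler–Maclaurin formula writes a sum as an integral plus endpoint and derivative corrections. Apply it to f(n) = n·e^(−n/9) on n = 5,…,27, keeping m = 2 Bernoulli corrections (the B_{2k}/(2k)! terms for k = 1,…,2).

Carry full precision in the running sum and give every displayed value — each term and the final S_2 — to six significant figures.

The integral term ∫_5^27 x·e^(−x/9) dx = 56.1619.
½[f(5) + f(27)] = ½[2.86877 + 1.34425] = 2.10651.
So far: 58.2684.
Correction k=1: B_{2}/2! · (f^{(1)}(27) − f^{(1)}(5)) = 1/12 · (-0.0995741 − 0.255002) = -0.0295480.
Partial sum through k=1: 58.2389.
Correction k=2: B_{4}/4! · (f^{(3)}(27) − f^{(3)}(5)) = −1/720 · (0.00000 − 0.0173149) = 2.40485e-05.

S_2 ≈ 58.2389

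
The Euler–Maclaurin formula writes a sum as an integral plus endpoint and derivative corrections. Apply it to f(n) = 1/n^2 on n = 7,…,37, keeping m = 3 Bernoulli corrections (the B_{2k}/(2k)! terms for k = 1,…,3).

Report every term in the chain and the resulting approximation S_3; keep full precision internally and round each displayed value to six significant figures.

Integral: ∫_7^37 1/x^2 dx = 0.115830.
Boundary: ½(f(7) + f(37)) = ½(0.0204082 + 0.000730460) = 0.0105693.
Integral + boundary = 0.126399.
Order-1 term: 1/12 · (-3.94843e-05 − (-0.00583090)) = 0.000482618.
After k=1: 0.126882.
Order-2 term: −1/720 · (-3.46101e-07 − (-0.00142798)) = -1.98282e-06.
After k=2: 0.126880.
Order-3 term: 1/30240 · (-7.58439e-09 − (-0.000874271)) = 2.89108e-08.

S_3 ≈ 0.126880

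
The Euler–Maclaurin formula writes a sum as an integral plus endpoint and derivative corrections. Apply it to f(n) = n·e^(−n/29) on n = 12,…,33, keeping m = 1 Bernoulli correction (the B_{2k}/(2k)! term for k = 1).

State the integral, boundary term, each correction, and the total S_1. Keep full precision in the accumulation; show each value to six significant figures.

The integral term ∫_12^33 x·e^(−x/29) dx = 209.867.
Boundary: ½(f(12) + f(33)) = ½(7.93365 + 10.5759) = 9.25477.
So far: 219.122.
Correction k=1: B_{2}/2! · (f^{(1)}(33) − f^{(1)}(12)) = 1/12 · (-0.0442043 − 0.387563) = -0.0359807.

S_1 ≈ 219.086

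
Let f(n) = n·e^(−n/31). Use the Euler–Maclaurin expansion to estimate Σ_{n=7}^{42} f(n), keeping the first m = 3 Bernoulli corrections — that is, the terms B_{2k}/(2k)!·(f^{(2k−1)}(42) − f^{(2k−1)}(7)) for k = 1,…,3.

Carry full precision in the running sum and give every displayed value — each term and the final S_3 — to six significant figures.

∫_7^42 x·e^(−x/31) dx evaluates to 356.065.
Endpoint term: (f(7) + f(42))/2 = (5.58511 + 10.8355)/2 = 8.21032.
Running total after boundary: 364.275.
Order-1 term: 1/12 · (-0.0915444 − 0.617708) = -0.0591044.
Running total after k=1: 364.216.
Order-2 term: −1/720 · (0.000441658 − 0.00230328) = 2.58559e-06.
Running total after k=2: 364.216.
Order-3 term: 1/30240 · (1.01829e-06 − 4.12465e-06) = -1.02723e-10.

S_3 ≈ 364.216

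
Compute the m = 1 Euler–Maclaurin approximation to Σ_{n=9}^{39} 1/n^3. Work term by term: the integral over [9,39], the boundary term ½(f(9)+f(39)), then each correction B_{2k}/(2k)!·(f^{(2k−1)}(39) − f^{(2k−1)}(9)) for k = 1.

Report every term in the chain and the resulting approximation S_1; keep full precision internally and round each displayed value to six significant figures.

The integral term ∫_9^39 1/x^3 dx = 0.00584411.
Boundary: ½(f(9) + f(39)) = ½(0.00137174 + 1.68580e-05) = 0.000694300.
So far: 0.00653841.
Correction k=1: B_{2}/2! · (f^{(1)}(39) − f^{(1)}(9)) = 1/12 · (-1.29677e-06 − (-0.000457247)) = 3.79959e-05.

S_1 ≈ 0.00657640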